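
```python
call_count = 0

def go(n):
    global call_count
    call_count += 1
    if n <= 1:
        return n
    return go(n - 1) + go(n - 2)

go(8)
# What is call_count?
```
Call trace (a repeated sub-call is expanded the first time; later identical calls just restate its return value):
go(n=8)
  go(n=7)
    go(n=6)
      go(n=5)
        go(n=4)
          go(n=3)
            go(n=2)
              go(n=1)
              -> return 1
              go(n=0)
              -> return 0
            -> return 1
            go(n=1)
            -> return 1
          -> return 2
          go(n=2) -> return 1  (same call as traced above)
        -> return 3
        go(n=3) -> return 2  (same call as traced above)
      -> return 5
      go(n=4) -> return 3  (same call as traced above)
    -> return 8
    go(n=5) -> return 5  (same call as traced above)
  -> return 13
  go(n=6) -> return 8  (same call as traced above)
-> return 21

call_count is incremented once per call, so count the calls in each subtree. Let C(n) = number of calls made by go(n).
C(0) = C(1) = 1 (base case, no recursion); C(n) = 1 + C(n - 1) + C(n - 2) otherwise.
C(2) = 1 + C(1) + C(0) = 1 + 1 + 1 = 3
C(3) = 1 + C(2) + C(1) = 1 + 3 + 1 = 5
C(4) = 1 + C(3) + C(2) = 1 + 5 + 3 = 9
C(5) = 1 + C(4) + C(3) = 1 + 9 + 5 = 15
C(6) = 1 + C(5) + C(4) = 1 + 15 + 9 = 25
C(7) = 1 + C(6) + C(5) = 1 + 25 + 15 = 41
C(8) = 1 + C(7) + C(6) = 1 + 41 + 25 = 67
call_count = C(8) = 67

Final answer: 67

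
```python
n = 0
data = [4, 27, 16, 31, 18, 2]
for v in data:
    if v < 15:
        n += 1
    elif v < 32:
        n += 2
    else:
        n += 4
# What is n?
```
Trace:
  n=0
  n=1, v=4
  n=3, v=27
  n=5, v=16
  n=7, v=31
  n=9, v=18
  n=10, v=2

Final answer: 10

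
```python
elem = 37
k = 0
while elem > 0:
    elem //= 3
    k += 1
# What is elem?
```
Trace:
  elem=37
  elem=37, k=0
  elem=12, k=1
  elem=4, k=2
  elem=1, k=3
  elem=0, k=4

Final answer: 0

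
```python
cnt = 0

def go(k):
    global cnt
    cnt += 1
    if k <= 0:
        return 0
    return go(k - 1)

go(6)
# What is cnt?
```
Call trace:
go(k=6)
  go(k=5)
    go(k=4)
      go(k=3)
        go(k=2)
          go(k=1)
            go(k=0)
            -> return 0
          -> return 0
        -> return 0
      -> return 0
    -> return 0
  -> return 0
-> return 0

cnt is incremented once per call. go is entered once for each k = 6, 5, 4, 3, 2, 1, 0 (the k <= 0 call returns without recursing), i.e. 6 + 1 calls.
cnt = 7

Final answer: 7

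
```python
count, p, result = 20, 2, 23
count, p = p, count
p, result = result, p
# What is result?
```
Trace:
  count=20, p=2, result=23
  count=2, p=20, result=23
  count=2, p=23, result=20

Final answer: 20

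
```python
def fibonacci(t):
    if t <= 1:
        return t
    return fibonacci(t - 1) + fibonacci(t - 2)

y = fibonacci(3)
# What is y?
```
Call trace:
fibonacci(t=3)
  fibonacci(t=2)
    fibonacci(t=1)
    -> return 1
    fibonacci(t=0)
    -> return 0
  -> return 1
  fibonacci(t=1)
  -> return 1
-> return 2

Final answer: 2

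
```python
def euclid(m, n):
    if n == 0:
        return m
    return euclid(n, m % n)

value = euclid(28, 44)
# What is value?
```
Call trace:
euclid(m=28, n=44)
  euclid(m=44, n=28)
    euclid(m=28, n=16)
      euclid(m=16, n=12)
        euclid(m=12, n=4)
          euclid(m=4, n=0)
          -> return 4
        -> return 4
      -> return 4
    -> return 4
  -> return 4
-> return 4

Final answer: 4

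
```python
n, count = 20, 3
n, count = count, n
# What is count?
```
Trace:
  n=20, count=3
  n=3, count=20

Final answer: 20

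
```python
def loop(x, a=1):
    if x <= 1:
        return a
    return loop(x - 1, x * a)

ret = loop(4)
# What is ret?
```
Call trace:
loop(x=4, a=1)
  loop(x=3, a=4)
    loop(x=2, a=12)
      loop(x=1, a=24)
      -> return 24
    -> return 24
  -> return 24
-> return 24

Final answer: 24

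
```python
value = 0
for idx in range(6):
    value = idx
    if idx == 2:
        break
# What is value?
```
Trace:
  value=0
  value=0, idx=0
  value=1, idx=1
  value=2, idx=2

Final answer: 2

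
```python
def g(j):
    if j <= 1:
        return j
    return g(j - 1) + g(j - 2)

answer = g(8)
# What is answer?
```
Call trace (a repeated sub-call is expanded the first time; later identical calls just restate its return value):
g(j=8)
  g(j=7)
    g(j=6)
      g(j=5)
        g(j=4)
          g(j=3)
            g(j=2)
              g(j=1)
              -> return 1
              g(j=0)
              -> return 0
            -> return 1
            g(j=1)
            -> return 1
          -> return 2
          g(j=2) -> return 1  (same call as traced above)
        -> return 3
        g(j=3) -> return 2  (same call as traced above)
      -> return 5
      g(j=4) -> return 3  (same call as traced above)
    -> return 8
    g(j=5) -> return 5  (same call as traced above)
  -> return 13
  g(j=6) -> return 8  (same call as traced above)
-> return 21

Final answer: 21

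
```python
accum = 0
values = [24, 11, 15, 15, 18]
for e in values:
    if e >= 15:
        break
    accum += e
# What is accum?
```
Trace:
  accum=0
  accum=0, e=24

Final answer: 0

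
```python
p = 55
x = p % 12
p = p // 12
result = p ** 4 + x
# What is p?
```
Trace:
  p=55
  p=55, x=7
  p=4, x=7
  p=4, x=7, result=263

Final answer: 4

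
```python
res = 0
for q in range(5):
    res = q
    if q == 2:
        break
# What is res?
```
Trace:
  res=0
  res=0, q=0
  res=1, q=1
  res=2, q=2

Final answer: 2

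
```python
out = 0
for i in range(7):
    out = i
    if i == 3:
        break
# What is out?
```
Trace:
  out=0
  out=0, i=0
  out=1, i=1
  out=2, i=2
  out=3, i=3

Final answer: 3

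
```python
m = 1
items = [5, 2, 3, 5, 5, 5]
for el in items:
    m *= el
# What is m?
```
Trace:
  m=1
  m=5, el=5
  m=10, el=2
  m=30, el=3
  m=150, el=5
  m=750, el=5
  m=3750, el=5

Final answer: 3750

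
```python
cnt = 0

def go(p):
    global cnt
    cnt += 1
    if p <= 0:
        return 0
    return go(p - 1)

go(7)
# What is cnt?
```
Call trace:
go(p=7)
  go(p=6)
    go(p=5)
      go(p=4)
        go(p=3)
          go(p=2)
            go(p=1)
              go(p=0)
              -> return 0
            -> return 0
          -> return 0
        -> return 0
      -> return 0
    -> return 0
  -> return 0
-> return 0

cnt is incremented once per call. go is entered once for each p = 7, 6, 5, 4, 3, 2, 1, 0 (the p <= 0 call returns without recursing), i.e. 7 + 1 calls.
cnt = 8

Final answer: 8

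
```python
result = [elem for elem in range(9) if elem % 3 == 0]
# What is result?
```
Trace:
  elem=0
  elem=1
  elem=2
  elem=3
  elem=4
  elem=5
  elem=6
  elem=7
  elem=8
  result=[0, 3, 6]

Final answer: [0, 3, 6]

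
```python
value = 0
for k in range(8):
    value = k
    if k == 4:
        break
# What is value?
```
Trace:
  value=0
  value=0, k=0
  value=1, k=1
  value=2, k=2
  value=3, k=3
  value=4, k=4

Final answer: 4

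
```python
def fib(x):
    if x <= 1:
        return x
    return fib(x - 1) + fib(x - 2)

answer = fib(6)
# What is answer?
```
Call trace (a repeated sub-call is expanded the first time; later identical calls just restate its return value):
fib(x=6)
  fib(x=5)
    fib(x=4)
      fib(x=3)
        fib(x=2)
          fib(x=1)
          -> return 1
          fib(x=0)
          -> return 0
        -> return 1
        fib(x=1)
        -> return 1
      -> return 2
      fib(x=2) -> return 1  (same call as traced above)
    -> return 3
    fib(x=3) -> return 2  (same call as traced above)
  -> return 5
  fib(x=4) -> return 3  (same call as traced above)
-> return 8

Final answer: 8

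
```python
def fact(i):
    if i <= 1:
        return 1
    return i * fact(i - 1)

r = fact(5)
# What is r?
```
Call trace:
fact(i=5)
  fact(i=4)
    fact(i=3)
      fact(i=2)
        fact(i=1)
        -> return 1
      -> return 2
    -> return 6
  -> return 24
-> return 120

Final answer: 120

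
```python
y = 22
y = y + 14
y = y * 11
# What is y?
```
Trace:
  y=22
  y=36
  y=396

Final answer: 396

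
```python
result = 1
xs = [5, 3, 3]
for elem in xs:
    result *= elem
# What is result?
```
Trace:
  result=1
  result=5, elem=5
  result=15, elem=3
  result=45, elem=3

Final answer: 45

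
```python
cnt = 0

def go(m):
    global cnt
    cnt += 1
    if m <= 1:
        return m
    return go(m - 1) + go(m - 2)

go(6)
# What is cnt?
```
Call trace (a repeated sub-call is expanded the first time; later identical calls just restate its return value):
go(m=6)
  go(m=5)
    go(m=4)
      go(m=3)
        go(m=2)
          go(m=1)
          -> return 1
          go(m=0)
          -> return 0
        -> return 1
        go(m=1)
        -> return 1
      -> return 2
      go(m=2) -> return 1  (same call as traced above)
    -> return 3
    go(m=3) -> return 2  (same call as traced above)
  -> return 5
  go(m=4) -> return 3  (same call as traced above)
-> return 8

cnt is incremented once per call, so count the calls in each subtree. Let C(m) = number of calls made by go(m).
C(0) = C(1) = 1 (base case, no recursion); C(m) = 1 + C(m - 1) + C(m - 2) otherwise.
C(2) = 1 + C(1) + C(0) = 1 + 1 + 1 = 3
C(3) = 1 + C(2) + C(1) = 1 + 3 + 1 = 5
C(4) = 1 + C(3) + C(2) = 1 + 5 + 3 = 9
C(5) = 1 + C(4) + C(3) = 1 + 9 + 5 = 15
C(6) = 1 + C(5) + C(4) = 1 + 15 + 9 = 25
cnt = C(6) = 25

Final answer: 25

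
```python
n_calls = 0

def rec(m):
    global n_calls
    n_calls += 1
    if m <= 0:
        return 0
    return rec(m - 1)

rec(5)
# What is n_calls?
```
Call trace:
rec(m=5)
  rec(m=4)
    rec(m=3)
      rec(m=2)
        rec(m=1)
          rec(m=0)
          -> return 0
        -> return 0
      -> return 0
    -> return 0
  -> return 0
-> return 0

n_calls is incremented once per call. rec is entered once for each m = 5, 4, 3, 2, 1, 0 (the m <= 0 call returns without recursing), i.e. 5 + 1 calls.
n_calls = 6

Final answer: 6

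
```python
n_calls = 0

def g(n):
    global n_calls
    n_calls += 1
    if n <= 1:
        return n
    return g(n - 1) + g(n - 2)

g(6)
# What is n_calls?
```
Call trace (a repeated sub-call is expanded the first time; later identical calls just restate its return value):
g(n=6)
  g(n=5)
    g(n=4)
      g(n=3)
        g(n=2)
          g(n=1)
          -> return 1
          g(n=0)
          -> return 0
        -> return 1
        g(n=1)
        -> return 1
      -> return 2
      g(n=2) -> return 1  (same call as traced above)
    -> return 3
    g(n=3) -> return 2  (same call as traced above)
  -> return 5
  g(n=4) -> return 3  (same call as traced above)
-> return 8

n_calls is incremented once per call, so count the calls in each subtree. Let C(n) = number of calls made by g(n).
C(0) = C(1) = 1 (base case, no recursion); C(n) = 1 + C(n - 1) + C(n - 2) otherwise.
C(2) = 1 + C(1) + C(0) = 1 + 1 + 1 = 3
C(3) = 1 + C(2) + C(1) = 1 + 3 + 1 = 5
C(4) = 1 + C(3) + C(2) = 1 + 5 + 3 = 9
C(5) = 1 + C(4) + C(3) = 1 + 9 + 5 = 15
C(6) = 1 + C(5) + C(4) = 1 + 15 + 9 = 25
n_calls = C(6) = 25

Final answer: 25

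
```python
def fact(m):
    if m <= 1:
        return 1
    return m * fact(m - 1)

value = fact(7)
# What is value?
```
Call trace:
fact(m=7)
  fact(m=6)
    fact(m=5)
      fact(m=4)
        fact(m=3)
          fact(m=2)
            fact(m=1)
            -> return 1
          -> return 2
        -> return 6
      -> return 24
    -> return 120
  -> return 720
-> return 5040

Final answer: 5040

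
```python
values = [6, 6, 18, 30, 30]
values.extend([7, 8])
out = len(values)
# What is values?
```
Trace:
  values=[6, 6, 18, 30, 30]
  values=[6, 6, 18, 30, 30, 7, 8]
  values=[6, 6, 18, 30, 30, 7, 8], out=7

Final answer: [6, 6, 18, 30, 30, 7, 8]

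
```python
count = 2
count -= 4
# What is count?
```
Trace:
  count=2
  count=-2

Final answer: -2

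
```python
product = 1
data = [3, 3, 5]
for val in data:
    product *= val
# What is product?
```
Trace:
  product=1
  product=3, val=3
  product=9, val=3
  product=45, val=5

Final answer: 45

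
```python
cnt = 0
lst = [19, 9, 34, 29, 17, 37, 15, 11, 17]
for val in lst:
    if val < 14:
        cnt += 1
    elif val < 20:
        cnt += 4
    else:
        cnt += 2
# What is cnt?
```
Trace:
  cnt=0
  cnt=4, val=19
  cnt=5, val=9
  cnt=7, val=34
  cnt=9, val=29
  cnt=13, val=17
  cnt=15, val=37
  cnt=19, val=15
  cnt=20, val=11
  cnt=24, val=17

Final answer: 24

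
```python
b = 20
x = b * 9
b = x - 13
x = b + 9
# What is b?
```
Trace:
  b=20
  b=20, x=180
  b=167, x=180
  b=167, x=176

Final answer: 167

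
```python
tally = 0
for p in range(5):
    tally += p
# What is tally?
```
Trace:
  tally=0
  tally=0, p=0
  tally=1, p=1
  tally=3, p=2
  tally=6, p=3
  tally=10, p=4

Final answer: 10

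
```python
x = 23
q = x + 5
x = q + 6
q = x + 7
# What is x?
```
Trace:
  x=23
  x=23, q=28
  x=34, q=28
  x=34, q=41

Final answer: 34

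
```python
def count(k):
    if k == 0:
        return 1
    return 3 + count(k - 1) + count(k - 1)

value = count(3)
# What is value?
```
Call trace (a repeated sub-call is expanded the first time; later identical calls just restate its return value):
count(k=3)
  count(k=2)
    count(k=1)
      count(k=0)
      -> return 1
      count(k=0)
      -> return 1
    -> return 5
    count(k=1) -> return 5  (same call as traced above)
  -> return 13
  count(k=2) -> return 13  (same call as traced above)
-> return 29

Final answer: 29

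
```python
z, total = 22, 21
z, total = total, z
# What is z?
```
Trace:
  z=22, total=21
  z=21, total=22

Final answer: 21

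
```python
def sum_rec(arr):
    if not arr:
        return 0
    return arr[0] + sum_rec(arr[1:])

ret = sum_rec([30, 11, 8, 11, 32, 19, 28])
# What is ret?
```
Call trace:
sum_rec(arr=[30, 11, 8, 11, 32, 19, 28])
  sum_rec(arr=[11, 8, 11, 32, 19, 28])
    sum_rec(arr=[8, 11, 32, 19, 28])
      sum_rec(arr=[11, 32, 19, 28])
        sum_rec(arr=[32, 19, 28])
          sum_rec(arr=[19, 28])
            sum_rec(arr=[28])
              sum_rec(arr=[])
              -> return 0
            -> return 28
          -> return 47
        -> return 79
      -> return 90
    -> return 98
  -> return 109
-> return 139

Final answer: 139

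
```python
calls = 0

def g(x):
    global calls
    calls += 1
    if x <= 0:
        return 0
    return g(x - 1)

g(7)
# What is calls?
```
Call trace:
g(x=7)
  g(x=6)
    g(x=5)
      g(x=4)
        g(x=3)
          g(x=2)
            g(x=1)
              g(x=0)
              -> return 0
            -> return 0
          -> return 0
        -> return 0
      -> return 0
    -> return 0
  -> return 0
-> return 0

calls is incremented once per call. g is entered once for each x = 7, 6, 5, 4, 3, 2, 1, 0 (the x <= 0 call returns without recursing), i.e. 7 + 1 calls.
calls = 8

Final answer: 8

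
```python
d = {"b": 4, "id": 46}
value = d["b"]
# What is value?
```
Trace:
  d={'b': 4, 'id': 46}
  d={'b': 4, 'id': 46}, value=4

Final answer: 4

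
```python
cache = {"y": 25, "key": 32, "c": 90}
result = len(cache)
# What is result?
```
Trace:
  cache={'y': 25, 'key': 32, 'c': 90}
  cache={'y': 25, 'key': 32, 'c': 90}, result=3

Final answer: 3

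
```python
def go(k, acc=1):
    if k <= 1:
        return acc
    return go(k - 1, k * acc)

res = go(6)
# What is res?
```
Call trace:
go(k=6, acc=1)
  go(k=5, acc=6)
    go(k=4, acc=30)
      go(k=3, acc=120)
        go(k=2, acc=360)
          go(k=1, acc=720)
          -> return 720
        -> return 720
      -> return 720
    -> return 720
  -> return 720
-> return 720

Final answer: 720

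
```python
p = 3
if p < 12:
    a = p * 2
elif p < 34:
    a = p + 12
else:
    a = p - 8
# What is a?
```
Trace:
  p=3
  p=3, a=6

Final answer: 6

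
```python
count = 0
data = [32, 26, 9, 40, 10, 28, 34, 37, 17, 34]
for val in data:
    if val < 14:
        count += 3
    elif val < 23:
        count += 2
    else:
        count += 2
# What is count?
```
Trace:
  count=0
  count=2, val=32
  count=4, val=26
  count=7, val=9
  count=9, val=40
  count=12, val=10
  count=14, val=28
  count=16, val=34
  count=18, val=37
  count=20, val=17
  count=22, val=34

Final answer: 22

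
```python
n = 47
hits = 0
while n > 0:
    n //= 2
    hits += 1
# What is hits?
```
Trace:
  n=47
  n=47, hits=0
  n=23, hits=1
  n=11, hits=2
  n=5, hits=3
  n=2, hits=4
  n=1, hits=5
  n=0, hits=6

Final answer: 6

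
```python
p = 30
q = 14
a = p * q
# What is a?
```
Trace:
  p=30
  p=30, q=14
  p=30, q=14, a=420

Final answer: 420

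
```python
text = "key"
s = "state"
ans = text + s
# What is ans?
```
Trace:
  text='key'
  text='key', s='state'
  text='key', s='state', ans='keystate'

Final answer: 'keystate'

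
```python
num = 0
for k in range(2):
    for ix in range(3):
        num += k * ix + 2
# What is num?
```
Trace:
  num=0
  num=2, k=0, ix=0
  num=4, k=0, ix=1
  num=6, k=0, ix=2
  num=8, k=1, ix=0
  num=11, k=1, ix=1
  num=15, k=1, ix=2

Final answer: 15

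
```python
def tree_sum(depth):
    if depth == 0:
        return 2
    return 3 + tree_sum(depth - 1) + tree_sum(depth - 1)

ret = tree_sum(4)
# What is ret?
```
Call trace (a repeated sub-call is expanded the first time; later identical calls just restate its return value):
tree_sum(depth=4)
  tree_sum(depth=3)
    tree_sum(depth=2)
      tree_sum(depth=1)
        tree_sum(depth=0)
        -> return 2
        tree_sum(depth=0)
        -> return 2
      -> return 7
      tree_sum(depth=1) -> return 7  (same call as traced above)
    -> return 17
    tree_sum(depth=2) -> return 17  (same call as traced above)
  -> return 37
  tree_sum(depth=3) -> return 37  (same call as traced above)
-> return 77

Final answer: 77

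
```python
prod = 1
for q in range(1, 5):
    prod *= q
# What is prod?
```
Trace:
  prod=1
  prod=1, q=1
  prod=2, q=2
  prod=6, q=3
  prod=24, q=4

Final answer: 24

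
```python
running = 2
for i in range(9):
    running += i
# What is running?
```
Trace:
  running=2
  running=2, i=0
  running=3, i=1
  running=5, i=2
  running=8, i=3
  running=12, i=4
  running=17, i=5
  running=23, i=6
  running=30, i=7
  running=38, i=8

Final answer: 38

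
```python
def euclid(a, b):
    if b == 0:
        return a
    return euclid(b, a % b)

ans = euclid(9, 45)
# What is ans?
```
Call trace:
euclid(a=9, b=45)
  euclid(a=45, b=9)
    euclid(a=9, b=0)
    -> return 9
  -> return 9
-> return 9

Final answer: 9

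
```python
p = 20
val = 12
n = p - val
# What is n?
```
Trace:
  p=20
  p=20, val=12
  p=20, val=12, n=8

Final answer: 8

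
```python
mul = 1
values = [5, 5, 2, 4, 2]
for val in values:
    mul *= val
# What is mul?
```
Trace:
  mul=1
  mul=5, val=5
  mul=25, val=5
  mul=50, val=2
  mul=200, val=4
  mul=400, val=2

Final answer: 400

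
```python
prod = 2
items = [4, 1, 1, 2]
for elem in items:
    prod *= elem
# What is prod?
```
Trace:
  prod=2
  prod=8, elem=4
  prod=8, elem=1
  prod=8, elem=1
  prod=16, elem=2

Final answer: 16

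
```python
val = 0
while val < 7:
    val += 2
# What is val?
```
Trace:
  val=0
  val=2
  val=4
  val=6
  val=8

Final answer: 8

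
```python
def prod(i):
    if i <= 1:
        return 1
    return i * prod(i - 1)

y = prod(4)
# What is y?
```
Call trace:
prod(i=4)
  prod(i=3)
    prod(i=2)
      prod(i=1)
      -> return 1
    -> return 2
  -> return 6
-> return 24

Final answer: 24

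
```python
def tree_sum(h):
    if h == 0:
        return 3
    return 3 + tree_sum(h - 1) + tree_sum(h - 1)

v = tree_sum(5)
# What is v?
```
Call trace (a repeated sub-call is expanded the first time; later identical calls just restate its return value):
tree_sum(h=5)
  tree_sum(h=4)
    tree_sum(h=3)
      tree_sum(h=2)
        tree_sum(h=1)
          tree_sum(h=0)
          -> return 3
          tree_sum(h=0)
          -> return 3
        -> return 9
        tree_sum(h=1) -> return 9  (same call as traced above)
      -> return 21
      tree_sum(h=2) -> return 21  (same call as traced above)
    -> return 45
    tree_sum(h=3) -> return 45  (same call as traced above)
  -> return 93
  tree_sum(h=4) -> return 93  (same call as traced above)
-> return 189

Final answer: 189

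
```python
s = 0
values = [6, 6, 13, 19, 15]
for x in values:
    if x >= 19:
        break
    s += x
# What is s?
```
Trace:
  s=0
  s=6, x=6
  s=12, x=6
  s=25, x=13
  s=25, x=19

Final answer: 25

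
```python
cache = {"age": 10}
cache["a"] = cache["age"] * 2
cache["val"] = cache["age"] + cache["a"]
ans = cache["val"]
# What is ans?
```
Trace:
  cache={'age': 10}
  cache={'age': 10, 'a': 20}
  cache={'age': 10, 'a': 20, 'val': 30}
  cache={'age': 10, 'a': 20, 'val': 30}, ans=30

Final answer: 30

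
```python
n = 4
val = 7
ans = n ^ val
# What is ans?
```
Trace:
  n=4
  n=4, val=7
  n=4, val=7, ans=3

Final answer: 3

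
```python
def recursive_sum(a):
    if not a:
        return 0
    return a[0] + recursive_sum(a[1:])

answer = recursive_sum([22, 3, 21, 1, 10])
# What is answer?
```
Call trace:
recursive_sum(a=[22, 3, 21, 1, 10])
  recursive_sum(a=[3, 21, 1, 10])
    recursive_sum(a=[21, 1, 10])
      recursive_sum(a=[1, 10])
        recursive_sum(a=[10])
          recursive_sum(a=[])
          -> return 0
        -> return 10
      -> return 11
    -> return 32
  -> return 35
-> return 57

Final answer: 57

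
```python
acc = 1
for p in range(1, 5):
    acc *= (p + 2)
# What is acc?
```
Trace:
  acc=1
  acc=3, p=1
  acc=12, p=2
  acc=60, p=3
  acc=360, p=4

Final answer: 360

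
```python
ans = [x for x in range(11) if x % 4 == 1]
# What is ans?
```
Trace:
  x=0
  x=1
  x=2
  x=3
  x=4
  x=5
  x=6
  x=7
  x=8
  x=9
  x=10
  ans=[1, 5, 9]

Final answer: [1, 5, 9]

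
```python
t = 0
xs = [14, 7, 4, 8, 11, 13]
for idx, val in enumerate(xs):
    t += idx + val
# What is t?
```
Trace:
  t=0
  t=14, idx=0, val=14
  t=22, idx=1, val=7
  t=28, idx=2, val=4
  t=39, idx=3, val=8
  t=54, idx=4, val=11
  t=72, idx=5, val=13

Final answer: 72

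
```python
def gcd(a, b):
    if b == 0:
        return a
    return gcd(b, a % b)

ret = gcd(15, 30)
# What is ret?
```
Call trace:
gcd(a=15, b=30)
  gcd(a=30, b=15)
    gcd(a=15, b=0)
    -> return 15
  -> return 15
-> return 15

Final answer: 15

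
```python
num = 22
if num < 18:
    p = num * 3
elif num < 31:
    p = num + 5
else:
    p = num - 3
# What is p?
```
Trace:
  num=22
  num=22, p=27

Final answer: 27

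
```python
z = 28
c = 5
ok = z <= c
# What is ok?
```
Trace:
  z=28
  z=28, c=5
  z=28, c=5, ok=False

Final answer: False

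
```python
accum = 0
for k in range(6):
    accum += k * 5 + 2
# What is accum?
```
Trace:
  accum=0
  accum=2, k=0
  accum=9, k=1
  accum=21, k=2
  accum=38, k=3
  accum=60, k=4
  accum=87, k=5

Final answer: 87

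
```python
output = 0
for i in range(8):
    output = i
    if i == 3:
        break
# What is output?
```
Trace:
  output=0
  output=0, i=0
  output=1, i=1
  output=2, i=2
  output=3, i=3

Final answer: 3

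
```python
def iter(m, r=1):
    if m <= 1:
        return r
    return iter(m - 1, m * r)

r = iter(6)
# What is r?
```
Call trace:
iter(m=6, r=1)
  iter(m=5, r=6)
    iter(m=4, r=30)
      iter(m=3, r=120)
        iter(m=2, r=360)
          iter(m=1, r=720)
          -> return 720
        -> return 720
      -> return 720
    -> return 720
  -> return 720
-> return 720

Final answer: 720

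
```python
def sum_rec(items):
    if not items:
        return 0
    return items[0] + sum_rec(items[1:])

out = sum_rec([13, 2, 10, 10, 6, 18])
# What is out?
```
Call trace:
sum_rec(items=[13, 2, 10, 10, 6, 18])
  sum_rec(items=[2, 10, 10, 6, 18])
    sum_rec(items=[10, 10, 6, 18])
      sum_rec(items=[10, 6, 18])
        sum_rec(items=[6, 18])
          sum_rec(items=[18])
            sum_rec(items=[])
            -> return 0
          -> return 18
        -> return 24
      -> return 34
    -> return 44
  -> return 46
-> return 59

Final answer: 59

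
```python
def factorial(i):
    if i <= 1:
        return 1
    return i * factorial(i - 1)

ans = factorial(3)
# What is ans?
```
Call trace:
factorial(i=3)
  factorial(i=2)
    factorial(i=1)
    -> return 1
  -> return 2
-> return 6

Final answer: 6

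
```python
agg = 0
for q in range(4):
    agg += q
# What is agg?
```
Trace:
  agg=0
  agg=0, q=0
  agg=1, q=1
  agg=3, q=2
  agg=6, q=3

Final answer: 6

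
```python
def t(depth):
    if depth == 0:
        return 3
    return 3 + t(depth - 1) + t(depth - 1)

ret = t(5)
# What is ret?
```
Call trace (a repeated sub-call is expanded the first time; later identical calls just restate its return value):
t(depth=5)
  t(depth=4)
    t(depth=3)
      t(depth=2)
        t(depth=1)
          t(depth=0)
          -> return 3
          t(depth=0)
          -> return 3
        -> return 9
        t(depth=1) -> return 9  (same call as traced above)
      -> return 21
      t(depth=2) -> return 21  (same call as traced above)
    -> return 45
    t(depth=3) -> return 45  (same call as traced above)
  -> return 93
  t(depth=4) -> return 93  (same call as traced above)
-> return 189

Final answer: 189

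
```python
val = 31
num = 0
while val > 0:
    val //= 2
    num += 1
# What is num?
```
Trace:
  val=31
  val=31, num=0
  val=15, num=1
  val=7, num=2
  val=3, num=3
  val=1, num=4
  val=0, num=5

Final answer: 5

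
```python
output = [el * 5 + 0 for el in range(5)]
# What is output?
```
Trace:
  el=0
  el=1
  el=2
  el=3
  el=4
  output=[0, 5, 10, 15, 20]

Final answer: [0, 5, 10, 15, 20]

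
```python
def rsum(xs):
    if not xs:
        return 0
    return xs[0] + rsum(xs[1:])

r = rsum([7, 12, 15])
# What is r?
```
Call trace:
rsum(xs=[7, 12, 15])
  rsum(xs=[12, 15])
    rsum(xs=[15])
      rsum(xs=[])
      -> return 0
    -> return 15
  -> return 27
-> return 34

Final answer: 34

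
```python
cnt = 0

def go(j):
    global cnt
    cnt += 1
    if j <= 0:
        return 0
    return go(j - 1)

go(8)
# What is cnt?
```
Call trace:
go(j=8)
  go(j=7)
    go(j=6)
      go(j=5)
        go(j=4)
          go(j=3)
            go(j=2)
              go(j=1)
                go(j=0)
                -> return 0
              -> return 0
            -> return 0
          -> return 0
        -> return 0
      -> return 0
    -> return 0
  -> return 0
-> return 0

cnt is incremented once per call. go is entered once for each j = 8, 7, 6, 5, 4, 3, 2, 1, 0 (the j <= 0 call returns without recursing), i.e. 8 + 1 calls.
cnt = 9

Final answer: 9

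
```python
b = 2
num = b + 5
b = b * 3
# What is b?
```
Trace:
  b=2
  b=2, num=7
  b=6, num=7

Final answer: 6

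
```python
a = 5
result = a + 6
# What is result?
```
Trace:
  a=5
  a=5, result=11

Final answer: 11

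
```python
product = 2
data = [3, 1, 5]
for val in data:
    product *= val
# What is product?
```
Trace:
  product=2
  product=6, val=3
  product=6, val=1
  product=30, val=5

Final answer: 30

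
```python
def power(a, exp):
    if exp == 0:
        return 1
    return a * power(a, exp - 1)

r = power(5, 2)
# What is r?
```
Call trace:
power(a=5, exp=2)
  power(a=5, exp=1)
    power(a=5, exp=0)
    -> return 1
  -> return 5
-> return 25

Final answer: 25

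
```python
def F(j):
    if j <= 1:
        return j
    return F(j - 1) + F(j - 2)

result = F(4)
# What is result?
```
Call trace (a repeated sub-call is expanded the first time; later identical calls just restate its return value):
F(j=4)
  F(j=3)
    F(j=2)
      F(j=1)
      -> return 1
      F(j=0)
      -> return 0
    -> return 1
    F(j=1)
    -> return 1
  -> return 2
  F(j=2) -> return 1  (same call as traced above)
-> return 3

Final answer: 3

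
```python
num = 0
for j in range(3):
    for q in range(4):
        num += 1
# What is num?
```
Trace:
  num=0
  num=1, j=0, q=0
  num=2, j=0, q=1
  num=3, j=0, q=2
  num=4, j=0, q=3
  num=5, j=1, q=0
  num=6, j=1, q=1
  num=7, j=1, q=2
  num=8, j=1, q=3
  num=9, j=2, q=0
  num=10, j=2, q=1
  num=11, j=2, q=2
  num=12, j=2, q=3

Final answer: 12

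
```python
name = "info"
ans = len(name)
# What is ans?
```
Trace:
  name='info'
  name='info', ans=4

Final answer: 4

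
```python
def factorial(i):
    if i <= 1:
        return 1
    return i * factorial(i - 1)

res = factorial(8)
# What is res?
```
Call trace:
factorial(i=8)
  factorial(i=7)
    factorial(i=6)
      factorial(i=5)
        factorial(i=4)
          factorial(i=3)
            factorial(i=2)
              factorial(i=1)
              -> return 1
            -> return 2
          -> return 6
        -> return 24
      -> return 120
    -> return 720
  -> return 5040
-> return 40320

Final answer: 40320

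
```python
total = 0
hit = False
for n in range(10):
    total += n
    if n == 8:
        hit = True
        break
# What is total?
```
Trace:
  total=0
  total=0, hit=False
  total=0, hit=False, n=0
  total=1, hit=False, n=1
  total=3, hit=False, n=2
  total=6, hit=False, n=3
  total=10, hit=False, n=4
  total=15, hit=False, n=5
  total=21, hit=False, n=6
  total=28, hit=False, n=7
  total=36, hit=True, n=8

Final answer: 36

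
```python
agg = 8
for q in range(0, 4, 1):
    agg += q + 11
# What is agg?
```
Trace:
  agg=8
  agg=19, q=0
  agg=31, q=1
  agg=44, q=2
  agg=58, q=3

Final answer: 58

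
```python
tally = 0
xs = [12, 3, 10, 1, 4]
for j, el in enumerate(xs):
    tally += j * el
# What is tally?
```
Trace:
  tally=0
  tally=0, j=0, el=12
  tally=3, j=1, el=3
  tally=23, j=2, el=10
  tally=26, j=3, el=1
  tally=42, j=4, el=4

Final answer: 42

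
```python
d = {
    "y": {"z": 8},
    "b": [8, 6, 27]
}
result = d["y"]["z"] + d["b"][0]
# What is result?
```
Trace:
  d={'y': {'z': 8}, 'b': [8, 6, 27]}
  d={'y': {'z': 8}, 'b': [8, 6, 27]}, result=16

Final answer: 16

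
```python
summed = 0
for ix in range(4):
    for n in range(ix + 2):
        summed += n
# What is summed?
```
Trace:
  summed=0
  summed=0, ix=0, n=0
  summed=1, ix=0, n=1
  summed=1, ix=1, n=0
  summed=2, ix=1, n=1
  summed=4, ix=1, n=2
  summed=4, ix=2, n=0
  summed=5, ix=2, n=1
  summed=7, ix=2, n=2
  summed=10, ix=2, n=3
  summed=10, ix=3, n=0
  summed=11, ix=3, n=1
  summed=13, ix=3, n=2
  summed=16, ix=3, n=3
  summed=20, ix=3, n=4

Final answer: 20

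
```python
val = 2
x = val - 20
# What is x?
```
Trace:
  val=2
  val=2, x=-18

Final answer: -18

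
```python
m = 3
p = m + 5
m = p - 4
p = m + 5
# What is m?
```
Trace:
  m=3
  m=3, p=8
  m=4, p=8
  m=4, p=9

Final answer: 4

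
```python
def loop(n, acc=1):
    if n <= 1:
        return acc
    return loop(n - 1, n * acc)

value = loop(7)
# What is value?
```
Call trace:
loop(n=7, acc=1)
  loop(n=6, acc=7)
    loop(n=5, acc=42)
      loop(n=4, acc=210)
        loop(n=3, acc=840)
          loop(n=2, acc=2520)
            loop(n=1, acc=5040)
            -> return 5040
          -> return 5040
        -> return 5040
      -> return 5040
    -> return 5040
  -> return 5040
-> return 5040

Final answer: 5040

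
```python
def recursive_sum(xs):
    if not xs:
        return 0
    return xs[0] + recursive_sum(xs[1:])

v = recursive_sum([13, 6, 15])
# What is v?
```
Call trace:
recursive_sum(xs=[13, 6, 15])
  recursive_sum(xs=[6, 15])
    recursive_sum(xs=[15])
      recursive_sum(xs=[])
      -> return 0
    -> return 15
  -> return 21
-> return 34

Final answer: 34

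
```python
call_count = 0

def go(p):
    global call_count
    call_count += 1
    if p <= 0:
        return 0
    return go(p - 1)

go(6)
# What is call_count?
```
Call trace:
go(p=6)
  go(p=5)
    go(p=4)
      go(p=3)
        go(p=2)
          go(p=1)
            go(p=0)
            -> return 0
          -> return 0
        -> return 0
      -> return 0
    -> return 0
  -> return 0
-> return 0

call_count is incremented once per call. go is entered once for each p = 6, 5, 4, 3, 2, 1, 0 (the p <= 0 call returns without recursing), i.e. 6 + 1 calls.
call_count = 7

Final answer: 7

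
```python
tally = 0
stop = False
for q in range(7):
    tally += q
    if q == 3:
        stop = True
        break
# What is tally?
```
Trace:
  tally=0
  tally=0, stop=False
  tally=0, stop=False, q=0
  tally=1, stop=False, q=1
  tally=3, stop=False, q=2
  tally=6, stop=True, q=3

Final answer: 6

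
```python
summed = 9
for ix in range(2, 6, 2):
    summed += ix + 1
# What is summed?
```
Trace:
  summed=9
  summed=12, ix=2
  summed=17, ix=4

Final answer: 17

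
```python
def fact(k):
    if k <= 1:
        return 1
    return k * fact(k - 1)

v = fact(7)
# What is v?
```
Call trace:
fact(k=7)
  fact(k=6)
    fact(k=5)
      fact(k=4)
        fact(k=3)
          fact(k=2)
            fact(k=1)
            -> return 1
          -> return 2
        -> return 6
      -> return 24
    -> return 120
  -> return 720
-> return 5040

Final answer: 5040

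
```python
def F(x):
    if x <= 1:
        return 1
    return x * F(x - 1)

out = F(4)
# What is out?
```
Call trace:
F(x=4)
  F(x=3)
    F(x=2)
      F(x=1)
      -> return 1
    -> return 2
  -> return 6
-> return 24

Final answer: 24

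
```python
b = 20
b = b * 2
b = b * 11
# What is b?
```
Trace:
  b=20
  b=40
  b=440

Final answer: 440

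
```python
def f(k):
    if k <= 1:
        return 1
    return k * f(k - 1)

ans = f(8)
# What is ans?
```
Call trace:
f(k=8)
  f(k=7)
    f(k=6)
      f(k=5)
        f(k=4)
          f(k=3)
            f(k=2)
              f(k=1)
              -> return 1
            -> return 2
          -> return 6
        -> return 24
      -> return 120
    -> return 720
  -> return 5040
-> return 40320

Final answer: 40320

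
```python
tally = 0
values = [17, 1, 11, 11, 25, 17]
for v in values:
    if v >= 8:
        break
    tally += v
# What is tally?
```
Trace:
  tally=0
  tally=0, v=17

Final answer: 0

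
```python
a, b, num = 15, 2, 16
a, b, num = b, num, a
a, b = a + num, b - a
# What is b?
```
Trace:
  a=15, b=2, num=16
  a=2, b=16, num=15
  a=17, b=14, num=15

Final answer: 14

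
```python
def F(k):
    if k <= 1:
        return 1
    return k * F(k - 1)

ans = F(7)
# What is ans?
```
Call trace:
F(k=7)
  F(k=6)
    F(k=5)
      F(k=4)
        F(k=3)
          F(k=2)
            F(k=1)
            -> return 1
          -> return 2
        -> return 6
      -> return 24
    -> return 120
  -> return 720
-> return 5040

Final answer: 5040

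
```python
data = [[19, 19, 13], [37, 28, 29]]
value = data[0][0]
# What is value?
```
Trace:
  data=[[19, 19, 13], [37, 28, 29]]
  data=[[19, 19, 13], [37, 28, 29]], value=19

Final answer: 19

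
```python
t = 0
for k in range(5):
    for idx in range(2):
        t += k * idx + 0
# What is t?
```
Trace:
  t=0
  t=0, k=0, idx=0
  t=0, k=0, idx=1
  t=0, k=1, idx=0
  t=1, k=1, idx=1
  t=1, k=2, idx=0
  t=3, k=2, idx=1
  t=3, k=3, idx=0
  t=6, k=3, idx=1
  t=6, k=4, idx=0
  t=10, k=4, idx=1

Final answer: 10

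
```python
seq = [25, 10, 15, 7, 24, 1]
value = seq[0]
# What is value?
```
Trace:
  seq=[25, 10, 15, 7, 24, 1]
  seq=[25, 10, 15, 7, 24, 1], value=25

Final answer: 25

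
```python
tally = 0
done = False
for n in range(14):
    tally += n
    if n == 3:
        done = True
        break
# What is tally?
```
Trace:
  tally=0
  tally=0, done=False
  tally=0, done=False, n=0
  tally=1, done=False, n=1
  tally=3, done=False, n=2
  tally=6, done=True, n=3

Final answer: 6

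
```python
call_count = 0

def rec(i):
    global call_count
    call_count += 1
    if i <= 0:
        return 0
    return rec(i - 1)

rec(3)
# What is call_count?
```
Call trace:
rec(i=3)
  rec(i=2)
    rec(i=1)
      rec(i=0)
      -> return 0
    -> return 0
  -> return 0
-> return 0

call_count is incremented once per call. rec is entered once for each i = 3, 2, 1, 0 (the i <= 0 call returns without recursing), i.e. 3 + 1 calls.
call_count = 4

Final answer: 4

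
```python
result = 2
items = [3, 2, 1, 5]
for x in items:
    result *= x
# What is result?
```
Trace:
  result=2
  result=6, x=3
  result=12, x=2
  result=12, x=1
  result=60, x=5

Final answer: 60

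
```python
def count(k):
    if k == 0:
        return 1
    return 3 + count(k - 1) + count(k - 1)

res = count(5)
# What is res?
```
Call trace (a repeated sub-call is expanded the first time; later identical calls just restate its return value):
count(k=5)
  count(k=4)
    count(k=3)
      count(k=2)
        count(k=1)
          count(k=0)
          -> return 1
          count(k=0)
          -> return 1
        -> return 5
        count(k=1) -> return 5  (same call as traced above)
      -> return 13
      count(k=2) -> return 13  (same call as traced above)
    -> return 29
    count(k=3) -> return 29  (same call as traced above)
  -> return 61
  count(k=4) -> return 61  (same call as traced above)
-> return 125

Final answer: 125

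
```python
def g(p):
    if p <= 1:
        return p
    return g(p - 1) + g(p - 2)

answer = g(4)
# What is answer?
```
Call trace (a repeated sub-call is expanded the first time; later identical calls just restate its return value):
g(p=4)
  g(p=3)
    g(p=2)
      g(p=1)
      -> return 1
      g(p=0)
      -> return 0
    -> return 1
    g(p=1)
    -> return 1
  -> return 2
  g(p=2) -> return 1  (same call as traced above)
-> return 3

Final answer: 3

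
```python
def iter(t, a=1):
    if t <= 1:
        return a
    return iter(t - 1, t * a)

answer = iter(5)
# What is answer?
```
Call trace:
iter(t=5, a=1)
  iter(t=4, a=5)
    iter(t=3, a=20)
      iter(t=2, a=60)
        iter(t=1, a=120)
        -> return 120
      -> return 120
    -> return 120
  -> return 120
-> return 120

Final answer: 120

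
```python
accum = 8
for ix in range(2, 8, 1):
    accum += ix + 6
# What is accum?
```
Trace:
  accum=8
  accum=16, ix=2
  accum=25, ix=3
  accum=35, ix=4
  accum=46, ix=5
  accum=58, ix=6
  accum=71, ix=7

Final answer: 71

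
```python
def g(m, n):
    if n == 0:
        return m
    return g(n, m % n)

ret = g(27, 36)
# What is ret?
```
Call trace:
g(m=27, n=36)
  g(m=36, n=27)
    g(m=27, n=9)
      g(m=9, n=0)
      -> return 9
    -> return 9
  -> return 9
-> return 9

Final answer: 9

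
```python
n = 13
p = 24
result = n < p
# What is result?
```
Trace:
  n=13
  n=13, p=24
  n=13, p=24, result=True

Final answer: True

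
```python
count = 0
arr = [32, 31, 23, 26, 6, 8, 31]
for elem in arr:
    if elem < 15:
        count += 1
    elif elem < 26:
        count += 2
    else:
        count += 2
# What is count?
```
Trace:
  count=0
  count=2, elem=32
  count=4, elem=31
  count=6, elem=23
  count=8, elem=26
  count=9, elem=6
  count=10, elem=8
  count=12, elem=31

Final answer: 12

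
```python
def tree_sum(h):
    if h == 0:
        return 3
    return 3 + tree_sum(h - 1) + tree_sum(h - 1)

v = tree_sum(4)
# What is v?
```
Call trace (a repeated sub-call is expanded the first time; later identical calls just restate its return value):
tree_sum(h=4)
  tree_sum(h=3)
    tree_sum(h=2)
      tree_sum(h=1)
        tree_sum(h=0)
        -> return 3
        tree_sum(h=0)
        -> return 3
      -> return 9
      tree_sum(h=1) -> return 9  (same call as traced above)
    -> return 21
    tree_sum(h=2) -> return 21  (same call as traced above)
  -> return 45
  tree_sum(h=3) -> return 45  (same call as traced above)
-> return 93

Final answer: 93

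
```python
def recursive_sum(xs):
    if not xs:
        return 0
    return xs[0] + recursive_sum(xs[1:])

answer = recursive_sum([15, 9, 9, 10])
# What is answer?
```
Call trace:
recursive_sum(xs=[15, 9, 9, 10])
  recursive_sum(xs=[9, 9, 10])
    recursive_sum(xs=[9, 10])
      recursive_sum(xs=[10])
        recursive_sum(xs=[])
        -> return 0
      -> return 10
    -> return 19
  -> return 28
-> return 43

Final answer: 43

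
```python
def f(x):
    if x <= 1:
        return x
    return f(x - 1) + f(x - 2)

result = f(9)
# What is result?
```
Call trace (a repeated sub-call is expanded the first time; later identical calls just restate its return value):
f(x=9)
  f(x=8)
    f(x=7)
      f(x=6)
        f(x=5)
          f(x=4)
            f(x=3)
              f(x=2)
                f(x=1)
                -> return 1
                f(x=0)
                -> return 0
              -> return 1
              f(x=1)
              -> return 1
            -> return 2
            f(x=2) -> return 1  (same call as traced above)
          -> return 3
          f(x=3) -> return 2  (same call as traced above)
        -> return 5
        f(x=4) -> return 3  (same call as traced above)
      -> return 8
      f(x=5) -> return 5  (same call as traced above)
    -> return 13
    f(x=6) -> return 8  (same call as traced above)
  -> return 21
  f(x=7) -> return 13  (same call as traced above)
-> return 34

Final answer: 34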